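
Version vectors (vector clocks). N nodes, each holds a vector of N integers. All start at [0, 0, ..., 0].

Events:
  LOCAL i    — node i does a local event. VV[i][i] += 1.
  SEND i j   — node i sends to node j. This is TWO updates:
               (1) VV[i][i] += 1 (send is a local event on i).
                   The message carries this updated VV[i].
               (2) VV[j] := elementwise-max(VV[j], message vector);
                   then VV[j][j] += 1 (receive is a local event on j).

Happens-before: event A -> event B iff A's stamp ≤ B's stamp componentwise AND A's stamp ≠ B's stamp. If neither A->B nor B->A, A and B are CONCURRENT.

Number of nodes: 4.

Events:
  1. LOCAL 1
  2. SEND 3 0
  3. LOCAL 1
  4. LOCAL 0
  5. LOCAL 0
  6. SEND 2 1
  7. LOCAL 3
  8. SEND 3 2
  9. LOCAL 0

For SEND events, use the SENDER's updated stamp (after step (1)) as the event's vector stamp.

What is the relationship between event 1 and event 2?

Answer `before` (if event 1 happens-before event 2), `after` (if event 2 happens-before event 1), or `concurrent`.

Initial: VV[0]=[0, 0, 0, 0]
Initial: VV[1]=[0, 0, 0, 0]
Initial: VV[2]=[0, 0, 0, 0]
Initial: VV[3]=[0, 0, 0, 0]
Event 1: LOCAL 1: VV[1][1]++ -> VV[1]=[0, 1, 0, 0]
Event 2: SEND 3->0: VV[3][3]++ -> VV[3]=[0, 0, 0, 1], msg_vec=[0, 0, 0, 1]; VV[0]=max(VV[0],msg_vec) then VV[0][0]++ -> VV[0]=[1, 0, 0, 1]
Event 3: LOCAL 1: VV[1][1]++ -> VV[1]=[0, 2, 0, 0]
Event 4: LOCAL 0: VV[0][0]++ -> VV[0]=[2, 0, 0, 1]
Event 5: LOCAL 0: VV[0][0]++ -> VV[0]=[3, 0, 0, 1]
Event 6: SEND 2->1: VV[2][2]++ -> VV[2]=[0, 0, 1, 0], msg_vec=[0, 0, 1, 0]; VV[1]=max(VV[1],msg_vec) then VV[1][1]++ -> VV[1]=[0, 3, 1, 0]
Event 7: LOCAL 3: VV[3][3]++ -> VV[3]=[0, 0, 0, 2]
Event 8: SEND 3->2: VV[3][3]++ -> VV[3]=[0, 0, 0, 3], msg_vec=[0, 0, 0, 3]; VV[2]=max(VV[2],msg_vec) then VV[2][2]++ -> VV[2]=[0, 0, 2, 3]
Event 9: LOCAL 0: VV[0][0]++ -> VV[0]=[4, 0, 0, 1]
Event 1 stamp: [0, 1, 0, 0]
Event 2 stamp: [0, 0, 0, 1]
[0, 1, 0, 0] <= [0, 0, 0, 1]? False
[0, 0, 0, 1] <= [0, 1, 0, 0]? False
Relation: concurrent

Answer: concurrent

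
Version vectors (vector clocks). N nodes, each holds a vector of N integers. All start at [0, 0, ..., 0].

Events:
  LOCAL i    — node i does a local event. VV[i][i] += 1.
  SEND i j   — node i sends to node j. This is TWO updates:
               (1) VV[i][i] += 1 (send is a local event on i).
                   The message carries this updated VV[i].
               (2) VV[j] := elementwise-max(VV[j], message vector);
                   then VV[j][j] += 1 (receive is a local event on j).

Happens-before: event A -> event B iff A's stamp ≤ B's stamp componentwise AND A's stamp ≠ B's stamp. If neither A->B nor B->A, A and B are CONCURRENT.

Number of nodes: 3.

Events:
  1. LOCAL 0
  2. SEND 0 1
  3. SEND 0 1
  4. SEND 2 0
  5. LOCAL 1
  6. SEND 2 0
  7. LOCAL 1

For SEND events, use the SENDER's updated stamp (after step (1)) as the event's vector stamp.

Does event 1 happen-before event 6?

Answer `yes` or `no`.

Answer: no

Derivation:
Initial: VV[0]=[0, 0, 0]
Initial: VV[1]=[0, 0, 0]
Initial: VV[2]=[0, 0, 0]
Event 1: LOCAL 0: VV[0][0]++ -> VV[0]=[1, 0, 0]
Event 2: SEND 0->1: VV[0][0]++ -> VV[0]=[2, 0, 0], msg_vec=[2, 0, 0]; VV[1]=max(VV[1],msg_vec) then VV[1][1]++ -> VV[1]=[2, 1, 0]
Event 3: SEND 0->1: VV[0][0]++ -> VV[0]=[3, 0, 0], msg_vec=[3, 0, 0]; VV[1]=max(VV[1],msg_vec) then VV[1][1]++ -> VV[1]=[3, 2, 0]
Event 4: SEND 2->0: VV[2][2]++ -> VV[2]=[0, 0, 1], msg_vec=[0, 0, 1]; VV[0]=max(VV[0],msg_vec) then VV[0][0]++ -> VV[0]=[4, 0, 1]
Event 5: LOCAL 1: VV[1][1]++ -> VV[1]=[3, 3, 0]
Event 6: SEND 2->0: VV[2][2]++ -> VV[2]=[0, 0, 2], msg_vec=[0, 0, 2]; VV[0]=max(VV[0],msg_vec) then VV[0][0]++ -> VV[0]=[5, 0, 2]
Event 7: LOCAL 1: VV[1][1]++ -> VV[1]=[3, 4, 0]
Event 1 stamp: [1, 0, 0]
Event 6 stamp: [0, 0, 2]
[1, 0, 0] <= [0, 0, 2]? False. Equal? False. Happens-before: False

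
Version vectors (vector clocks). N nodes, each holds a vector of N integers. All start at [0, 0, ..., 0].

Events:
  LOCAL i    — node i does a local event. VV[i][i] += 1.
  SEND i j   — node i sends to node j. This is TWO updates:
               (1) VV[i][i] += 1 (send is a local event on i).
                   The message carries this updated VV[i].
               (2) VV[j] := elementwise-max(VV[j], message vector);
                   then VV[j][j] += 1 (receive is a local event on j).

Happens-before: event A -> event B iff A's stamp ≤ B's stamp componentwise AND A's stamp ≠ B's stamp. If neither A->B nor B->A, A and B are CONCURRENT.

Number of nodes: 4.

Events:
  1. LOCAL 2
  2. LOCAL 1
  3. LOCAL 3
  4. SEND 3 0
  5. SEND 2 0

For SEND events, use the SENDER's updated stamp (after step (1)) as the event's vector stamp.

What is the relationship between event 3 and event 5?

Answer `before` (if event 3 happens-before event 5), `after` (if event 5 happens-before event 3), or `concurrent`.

Initial: VV[0]=[0, 0, 0, 0]
Initial: VV[1]=[0, 0, 0, 0]
Initial: VV[2]=[0, 0, 0, 0]
Initial: VV[3]=[0, 0, 0, 0]
Event 1: LOCAL 2: VV[2][2]++ -> VV[2]=[0, 0, 1, 0]
Event 2: LOCAL 1: VV[1][1]++ -> VV[1]=[0, 1, 0, 0]
Event 3: LOCAL 3: VV[3][3]++ -> VV[3]=[0, 0, 0, 1]
Event 4: SEND 3->0: VV[3][3]++ -> VV[3]=[0, 0, 0, 2], msg_vec=[0, 0, 0, 2]; VV[0]=max(VV[0],msg_vec) then VV[0][0]++ -> VV[0]=[1, 0, 0, 2]
Event 5: SEND 2->0: VV[2][2]++ -> VV[2]=[0, 0, 2, 0], msg_vec=[0, 0, 2, 0]; VV[0]=max(VV[0],msg_vec) then VV[0][0]++ -> VV[0]=[2, 0, 2, 2]
Event 3 stamp: [0, 0, 0, 1]
Event 5 stamp: [0, 0, 2, 0]
[0, 0, 0, 1] <= [0, 0, 2, 0]? False
[0, 0, 2, 0] <= [0, 0, 0, 1]? False
Relation: concurrent

Answer: concurrent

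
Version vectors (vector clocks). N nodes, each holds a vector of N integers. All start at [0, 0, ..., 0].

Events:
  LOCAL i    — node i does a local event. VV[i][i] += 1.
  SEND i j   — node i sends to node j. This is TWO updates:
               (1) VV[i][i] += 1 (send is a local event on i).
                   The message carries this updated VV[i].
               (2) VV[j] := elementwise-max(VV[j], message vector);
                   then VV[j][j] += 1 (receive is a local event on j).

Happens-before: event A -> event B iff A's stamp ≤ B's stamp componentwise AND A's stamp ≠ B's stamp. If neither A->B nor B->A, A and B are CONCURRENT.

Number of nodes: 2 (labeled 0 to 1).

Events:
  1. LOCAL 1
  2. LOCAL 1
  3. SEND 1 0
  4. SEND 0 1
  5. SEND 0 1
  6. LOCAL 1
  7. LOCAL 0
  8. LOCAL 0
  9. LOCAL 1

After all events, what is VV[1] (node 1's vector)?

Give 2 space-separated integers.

Initial: VV[0]=[0, 0]
Initial: VV[1]=[0, 0]
Event 1: LOCAL 1: VV[1][1]++ -> VV[1]=[0, 1]
Event 2: LOCAL 1: VV[1][1]++ -> VV[1]=[0, 2]
Event 3: SEND 1->0: VV[1][1]++ -> VV[1]=[0, 3], msg_vec=[0, 3]; VV[0]=max(VV[0],msg_vec) then VV[0][0]++ -> VV[0]=[1, 3]
Event 4: SEND 0->1: VV[0][0]++ -> VV[0]=[2, 3], msg_vec=[2, 3]; VV[1]=max(VV[1],msg_vec) then VV[1][1]++ -> VV[1]=[2, 4]
Event 5: SEND 0->1: VV[0][0]++ -> VV[0]=[3, 3], msg_vec=[3, 3]; VV[1]=max(VV[1],msg_vec) then VV[1][1]++ -> VV[1]=[3, 5]
Event 6: LOCAL 1: VV[1][1]++ -> VV[1]=[3, 6]
Event 7: LOCAL 0: VV[0][0]++ -> VV[0]=[4, 3]
Event 8: LOCAL 0: VV[0][0]++ -> VV[0]=[5, 3]
Event 9: LOCAL 1: VV[1][1]++ -> VV[1]=[3, 7]
Final vectors: VV[0]=[5, 3]; VV[1]=[3, 7]

Answer: 3 7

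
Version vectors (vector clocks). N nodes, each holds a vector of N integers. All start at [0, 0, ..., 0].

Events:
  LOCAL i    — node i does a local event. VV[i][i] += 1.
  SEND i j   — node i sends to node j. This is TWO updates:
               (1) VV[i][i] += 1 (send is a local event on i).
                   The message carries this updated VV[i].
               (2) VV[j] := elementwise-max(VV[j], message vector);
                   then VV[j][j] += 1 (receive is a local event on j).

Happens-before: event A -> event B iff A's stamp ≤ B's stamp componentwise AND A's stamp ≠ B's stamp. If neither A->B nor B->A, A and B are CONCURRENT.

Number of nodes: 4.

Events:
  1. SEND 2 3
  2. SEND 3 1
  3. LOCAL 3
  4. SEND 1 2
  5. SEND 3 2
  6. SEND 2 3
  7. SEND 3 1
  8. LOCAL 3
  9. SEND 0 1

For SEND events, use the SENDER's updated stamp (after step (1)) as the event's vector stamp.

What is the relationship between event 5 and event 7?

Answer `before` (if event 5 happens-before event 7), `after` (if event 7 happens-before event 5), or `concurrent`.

Initial: VV[0]=[0, 0, 0, 0]
Initial: VV[1]=[0, 0, 0, 0]
Initial: VV[2]=[0, 0, 0, 0]
Initial: VV[3]=[0, 0, 0, 0]
Event 1: SEND 2->3: VV[2][2]++ -> VV[2]=[0, 0, 1, 0], msg_vec=[0, 0, 1, 0]; VV[3]=max(VV[3],msg_vec) then VV[3][3]++ -> VV[3]=[0, 0, 1, 1]
Event 2: SEND 3->1: VV[3][3]++ -> VV[3]=[0, 0, 1, 2], msg_vec=[0, 0, 1, 2]; VV[1]=max(VV[1],msg_vec) then VV[1][1]++ -> VV[1]=[0, 1, 1, 2]
Event 3: LOCAL 3: VV[3][3]++ -> VV[3]=[0, 0, 1, 3]
Event 4: SEND 1->2: VV[1][1]++ -> VV[1]=[0, 2, 1, 2], msg_vec=[0, 2, 1, 2]; VV[2]=max(VV[2],msg_vec) then VV[2][2]++ -> VV[2]=[0, 2, 2, 2]
Event 5: SEND 3->2: VV[3][3]++ -> VV[3]=[0, 0, 1, 4], msg_vec=[0, 0, 1, 4]; VV[2]=max(VV[2],msg_vec) then VV[2][2]++ -> VV[2]=[0, 2, 3, 4]
Event 6: SEND 2->3: VV[2][2]++ -> VV[2]=[0, 2, 4, 4], msg_vec=[0, 2, 4, 4]; VV[3]=max(VV[3],msg_vec) then VV[3][3]++ -> VV[3]=[0, 2, 4, 5]
Event 7: SEND 3->1: VV[3][3]++ -> VV[3]=[0, 2, 4, 6], msg_vec=[0, 2, 4, 6]; VV[1]=max(VV[1],msg_vec) then VV[1][1]++ -> VV[1]=[0, 3, 4, 6]
Event 8: LOCAL 3: VV[3][3]++ -> VV[3]=[0, 2, 4, 7]
Event 9: SEND 0->1: VV[0][0]++ -> VV[0]=[1, 0, 0, 0], msg_vec=[1, 0, 0, 0]; VV[1]=max(VV[1],msg_vec) then VV[1][1]++ -> VV[1]=[1, 4, 4, 6]
Event 5 stamp: [0, 0, 1, 4]
Event 7 stamp: [0, 2, 4, 6]
[0, 0, 1, 4] <= [0, 2, 4, 6]? True
[0, 2, 4, 6] <= [0, 0, 1, 4]? False
Relation: before

Answer: before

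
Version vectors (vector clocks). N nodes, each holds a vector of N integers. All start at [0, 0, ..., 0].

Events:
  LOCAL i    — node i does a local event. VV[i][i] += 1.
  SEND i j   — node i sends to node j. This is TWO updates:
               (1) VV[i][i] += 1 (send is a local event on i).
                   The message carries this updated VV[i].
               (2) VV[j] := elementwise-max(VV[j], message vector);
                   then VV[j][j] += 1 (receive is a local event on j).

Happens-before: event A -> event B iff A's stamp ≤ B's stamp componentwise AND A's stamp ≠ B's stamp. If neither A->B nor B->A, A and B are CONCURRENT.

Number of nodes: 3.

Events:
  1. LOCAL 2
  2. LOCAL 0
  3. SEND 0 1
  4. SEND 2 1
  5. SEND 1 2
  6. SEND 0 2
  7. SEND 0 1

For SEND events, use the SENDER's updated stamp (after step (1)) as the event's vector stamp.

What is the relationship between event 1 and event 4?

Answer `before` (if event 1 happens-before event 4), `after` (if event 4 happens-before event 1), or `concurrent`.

Answer: before

Derivation:
Initial: VV[0]=[0, 0, 0]
Initial: VV[1]=[0, 0, 0]
Initial: VV[2]=[0, 0, 0]
Event 1: LOCAL 2: VV[2][2]++ -> VV[2]=[0, 0, 1]
Event 2: LOCAL 0: VV[0][0]++ -> VV[0]=[1, 0, 0]
Event 3: SEND 0->1: VV[0][0]++ -> VV[0]=[2, 0, 0], msg_vec=[2, 0, 0]; VV[1]=max(VV[1],msg_vec) then VV[1][1]++ -> VV[1]=[2, 1, 0]
Event 4: SEND 2->1: VV[2][2]++ -> VV[2]=[0, 0, 2], msg_vec=[0, 0, 2]; VV[1]=max(VV[1],msg_vec) then VV[1][1]++ -> VV[1]=[2, 2, 2]
Event 5: SEND 1->2: VV[1][1]++ -> VV[1]=[2, 3, 2], msg_vec=[2, 3, 2]; VV[2]=max(VV[2],msg_vec) then VV[2][2]++ -> VV[2]=[2, 3, 3]
Event 6: SEND 0->2: VV[0][0]++ -> VV[0]=[3, 0, 0], msg_vec=[3, 0, 0]; VV[2]=max(VV[2],msg_vec) then VV[2][2]++ -> VV[2]=[3, 3, 4]
Event 7: SEND 0->1: VV[0][0]++ -> VV[0]=[4, 0, 0], msg_vec=[4, 0, 0]; VV[1]=max(VV[1],msg_vec) then VV[1][1]++ -> VV[1]=[4, 4, 2]
Event 1 stamp: [0, 0, 1]
Event 4 stamp: [0, 0, 2]
[0, 0, 1] <= [0, 0, 2]? True
[0, 0, 2] <= [0, 0, 1]? False
Relation: before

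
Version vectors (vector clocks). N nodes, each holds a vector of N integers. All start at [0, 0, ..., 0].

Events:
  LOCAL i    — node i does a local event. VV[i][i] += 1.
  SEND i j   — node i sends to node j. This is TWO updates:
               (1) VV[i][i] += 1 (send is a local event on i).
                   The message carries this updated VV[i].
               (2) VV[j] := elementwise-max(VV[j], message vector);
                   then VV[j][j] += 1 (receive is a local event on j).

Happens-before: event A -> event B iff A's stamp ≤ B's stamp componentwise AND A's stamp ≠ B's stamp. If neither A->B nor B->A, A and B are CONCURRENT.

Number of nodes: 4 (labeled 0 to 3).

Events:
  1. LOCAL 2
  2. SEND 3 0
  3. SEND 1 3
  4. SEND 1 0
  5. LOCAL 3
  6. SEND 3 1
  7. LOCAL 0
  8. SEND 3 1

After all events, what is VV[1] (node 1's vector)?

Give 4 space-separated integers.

Initial: VV[0]=[0, 0, 0, 0]
Initial: VV[1]=[0, 0, 0, 0]
Initial: VV[2]=[0, 0, 0, 0]
Initial: VV[3]=[0, 0, 0, 0]
Event 1: LOCAL 2: VV[2][2]++ -> VV[2]=[0, 0, 1, 0]
Event 2: SEND 3->0: VV[3][3]++ -> VV[3]=[0, 0, 0, 1], msg_vec=[0, 0, 0, 1]; VV[0]=max(VV[0],msg_vec) then VV[0][0]++ -> VV[0]=[1, 0, 0, 1]
Event 3: SEND 1->3: VV[1][1]++ -> VV[1]=[0, 1, 0, 0], msg_vec=[0, 1, 0, 0]; VV[3]=max(VV[3],msg_vec) then VV[3][3]++ -> VV[3]=[0, 1, 0, 2]
Event 4: SEND 1->0: VV[1][1]++ -> VV[1]=[0, 2, 0, 0], msg_vec=[0, 2, 0, 0]; VV[0]=max(VV[0],msg_vec) then VV[0][0]++ -> VV[0]=[2, 2, 0, 1]
Event 5: LOCAL 3: VV[3][3]++ -> VV[3]=[0, 1, 0, 3]
Event 6: SEND 3->1: VV[3][3]++ -> VV[3]=[0, 1, 0, 4], msg_vec=[0, 1, 0, 4]; VV[1]=max(VV[1],msg_vec) then VV[1][1]++ -> VV[1]=[0, 3, 0, 4]
Event 7: LOCAL 0: VV[0][0]++ -> VV[0]=[3, 2, 0, 1]
Event 8: SEND 3->1: VV[3][3]++ -> VV[3]=[0, 1, 0, 5], msg_vec=[0, 1, 0, 5]; VV[1]=max(VV[1],msg_vec) then VV[1][1]++ -> VV[1]=[0, 4, 0, 5]
Final vectors: VV[0]=[3, 2, 0, 1]; VV[1]=[0, 4, 0, 5]; VV[2]=[0, 0, 1, 0]; VV[3]=[0, 1, 0, 5]

Answer: 0 4 0 5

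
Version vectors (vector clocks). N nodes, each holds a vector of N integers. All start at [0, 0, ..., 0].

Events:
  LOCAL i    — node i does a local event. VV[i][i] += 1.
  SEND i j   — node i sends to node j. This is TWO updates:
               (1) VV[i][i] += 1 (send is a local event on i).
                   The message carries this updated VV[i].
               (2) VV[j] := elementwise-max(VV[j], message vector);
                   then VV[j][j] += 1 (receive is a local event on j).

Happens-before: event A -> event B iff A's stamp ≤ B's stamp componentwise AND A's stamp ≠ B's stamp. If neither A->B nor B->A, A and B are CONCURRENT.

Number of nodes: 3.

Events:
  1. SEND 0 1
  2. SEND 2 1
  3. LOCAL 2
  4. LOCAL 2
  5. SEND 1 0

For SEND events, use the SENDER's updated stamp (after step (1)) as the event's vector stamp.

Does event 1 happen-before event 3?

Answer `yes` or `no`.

Initial: VV[0]=[0, 0, 0]
Initial: VV[1]=[0, 0, 0]
Initial: VV[2]=[0, 0, 0]
Event 1: SEND 0->1: VV[0][0]++ -> VV[0]=[1, 0, 0], msg_vec=[1, 0, 0]; VV[1]=max(VV[1],msg_vec) then VV[1][1]++ -> VV[1]=[1, 1, 0]
Event 2: SEND 2->1: VV[2][2]++ -> VV[2]=[0, 0, 1], msg_vec=[0, 0, 1]; VV[1]=max(VV[1],msg_vec) then VV[1][1]++ -> VV[1]=[1, 2, 1]
Event 3: LOCAL 2: VV[2][2]++ -> VV[2]=[0, 0, 2]
Event 4: LOCAL 2: VV[2][2]++ -> VV[2]=[0, 0, 3]
Event 5: SEND 1->0: VV[1][1]++ -> VV[1]=[1, 3, 1], msg_vec=[1, 3, 1]; VV[0]=max(VV[0],msg_vec) then VV[0][0]++ -> VV[0]=[2, 3, 1]
Event 1 stamp: [1, 0, 0]
Event 3 stamp: [0, 0, 2]
[1, 0, 0] <= [0, 0, 2]? False. Equal? False. Happens-before: False

Answer: no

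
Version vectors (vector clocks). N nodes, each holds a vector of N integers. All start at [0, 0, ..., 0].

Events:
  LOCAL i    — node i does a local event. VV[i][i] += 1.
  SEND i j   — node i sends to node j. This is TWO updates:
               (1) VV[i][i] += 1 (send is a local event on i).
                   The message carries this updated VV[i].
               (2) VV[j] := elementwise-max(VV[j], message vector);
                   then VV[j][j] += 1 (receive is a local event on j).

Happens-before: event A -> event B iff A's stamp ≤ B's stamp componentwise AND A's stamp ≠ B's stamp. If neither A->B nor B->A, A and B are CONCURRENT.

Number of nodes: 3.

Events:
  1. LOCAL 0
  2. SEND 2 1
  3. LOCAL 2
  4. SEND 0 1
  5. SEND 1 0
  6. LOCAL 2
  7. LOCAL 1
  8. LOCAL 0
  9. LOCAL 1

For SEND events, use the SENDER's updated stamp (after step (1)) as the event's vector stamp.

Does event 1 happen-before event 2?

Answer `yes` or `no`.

Initial: VV[0]=[0, 0, 0]
Initial: VV[1]=[0, 0, 0]
Initial: VV[2]=[0, 0, 0]
Event 1: LOCAL 0: VV[0][0]++ -> VV[0]=[1, 0, 0]
Event 2: SEND 2->1: VV[2][2]++ -> VV[2]=[0, 0, 1], msg_vec=[0, 0, 1]; VV[1]=max(VV[1],msg_vec) then VV[1][1]++ -> VV[1]=[0, 1, 1]
Event 3: LOCAL 2: VV[2][2]++ -> VV[2]=[0, 0, 2]
Event 4: SEND 0->1: VV[0][0]++ -> VV[0]=[2, 0, 0], msg_vec=[2, 0, 0]; VV[1]=max(VV[1],msg_vec) then VV[1][1]++ -> VV[1]=[2, 2, 1]
Event 5: SEND 1->0: VV[1][1]++ -> VV[1]=[2, 3, 1], msg_vec=[2, 3, 1]; VV[0]=max(VV[0],msg_vec) then VV[0][0]++ -> VV[0]=[3, 3, 1]
Event 6: LOCAL 2: VV[2][2]++ -> VV[2]=[0, 0, 3]
Event 7: LOCAL 1: VV[1][1]++ -> VV[1]=[2, 4, 1]
Event 8: LOCAL 0: VV[0][0]++ -> VV[0]=[4, 3, 1]
Event 9: LOCAL 1: VV[1][1]++ -> VV[1]=[2, 5, 1]
Event 1 stamp: [1, 0, 0]
Event 2 stamp: [0, 0, 1]
[1, 0, 0] <= [0, 0, 1]? False. Equal? False. Happens-before: False

Answer: no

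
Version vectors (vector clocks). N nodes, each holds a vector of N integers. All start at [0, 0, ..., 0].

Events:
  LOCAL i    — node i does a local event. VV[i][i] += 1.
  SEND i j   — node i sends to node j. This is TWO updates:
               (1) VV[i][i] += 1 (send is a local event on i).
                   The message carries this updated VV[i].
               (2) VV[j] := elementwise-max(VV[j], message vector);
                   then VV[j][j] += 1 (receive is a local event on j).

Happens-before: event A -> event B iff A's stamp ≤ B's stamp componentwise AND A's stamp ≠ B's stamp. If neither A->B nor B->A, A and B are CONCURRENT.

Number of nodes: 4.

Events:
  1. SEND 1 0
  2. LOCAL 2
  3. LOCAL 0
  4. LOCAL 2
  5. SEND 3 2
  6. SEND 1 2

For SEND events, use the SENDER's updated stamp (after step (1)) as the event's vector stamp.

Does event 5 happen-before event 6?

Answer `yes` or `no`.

Answer: no

Derivation:
Initial: VV[0]=[0, 0, 0, 0]
Initial: VV[1]=[0, 0, 0, 0]
Initial: VV[2]=[0, 0, 0, 0]
Initial: VV[3]=[0, 0, 0, 0]
Event 1: SEND 1->0: VV[1][1]++ -> VV[1]=[0, 1, 0, 0], msg_vec=[0, 1, 0, 0]; VV[0]=max(VV[0],msg_vec) then VV[0][0]++ -> VV[0]=[1, 1, 0, 0]
Event 2: LOCAL 2: VV[2][2]++ -> VV[2]=[0, 0, 1, 0]
Event 3: LOCAL 0: VV[0][0]++ -> VV[0]=[2, 1, 0, 0]
Event 4: LOCAL 2: VV[2][2]++ -> VV[2]=[0, 0, 2, 0]
Event 5: SEND 3->2: VV[3][3]++ -> VV[3]=[0, 0, 0, 1], msg_vec=[0, 0, 0, 1]; VV[2]=max(VV[2],msg_vec) then VV[2][2]++ -> VV[2]=[0, 0, 3, 1]
Event 6: SEND 1->2: VV[1][1]++ -> VV[1]=[0, 2, 0, 0], msg_vec=[0, 2, 0, 0]; VV[2]=max(VV[2],msg_vec) then VV[2][2]++ -> VV[2]=[0, 2, 4, 1]
Event 5 stamp: [0, 0, 0, 1]
Event 6 stamp: [0, 2, 0, 0]
[0, 0, 0, 1] <= [0, 2, 0, 0]? False. Equal? False. Happens-before: False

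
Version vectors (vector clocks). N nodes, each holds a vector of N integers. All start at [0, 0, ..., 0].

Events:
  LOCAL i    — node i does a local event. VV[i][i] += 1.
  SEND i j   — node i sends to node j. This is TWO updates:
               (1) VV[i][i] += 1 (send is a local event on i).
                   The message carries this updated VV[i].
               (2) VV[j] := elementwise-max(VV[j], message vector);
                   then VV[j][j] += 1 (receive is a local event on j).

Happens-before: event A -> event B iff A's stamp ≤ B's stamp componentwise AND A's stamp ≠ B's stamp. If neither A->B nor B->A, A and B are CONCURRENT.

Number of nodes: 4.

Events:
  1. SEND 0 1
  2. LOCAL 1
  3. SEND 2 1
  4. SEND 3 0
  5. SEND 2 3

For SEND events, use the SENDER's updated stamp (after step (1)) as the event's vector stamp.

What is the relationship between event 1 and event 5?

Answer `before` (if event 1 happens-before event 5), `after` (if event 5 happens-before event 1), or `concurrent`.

Initial: VV[0]=[0, 0, 0, 0]
Initial: VV[1]=[0, 0, 0, 0]
Initial: VV[2]=[0, 0, 0, 0]
Initial: VV[3]=[0, 0, 0, 0]
Event 1: SEND 0->1: VV[0][0]++ -> VV[0]=[1, 0, 0, 0], msg_vec=[1, 0, 0, 0]; VV[1]=max(VV[1],msg_vec) then VV[1][1]++ -> VV[1]=[1, 1, 0, 0]
Event 2: LOCAL 1: VV[1][1]++ -> VV[1]=[1, 2, 0, 0]
Event 3: SEND 2->1: VV[2][2]++ -> VV[2]=[0, 0, 1, 0], msg_vec=[0, 0, 1, 0]; VV[1]=max(VV[1],msg_vec) then VV[1][1]++ -> VV[1]=[1, 3, 1, 0]
Event 4: SEND 3->0: VV[3][3]++ -> VV[3]=[0, 0, 0, 1], msg_vec=[0, 0, 0, 1]; VV[0]=max(VV[0],msg_vec) then VV[0][0]++ -> VV[0]=[2, 0, 0, 1]
Event 5: SEND 2->3: VV[2][2]++ -> VV[2]=[0, 0, 2, 0], msg_vec=[0, 0, 2, 0]; VV[3]=max(VV[3],msg_vec) then VV[3][3]++ -> VV[3]=[0, 0, 2, 2]
Event 1 stamp: [1, 0, 0, 0]
Event 5 stamp: [0, 0, 2, 0]
[1, 0, 0, 0] <= [0, 0, 2, 0]? False
[0, 0, 2, 0] <= [1, 0, 0, 0]? False
Relation: concurrent

Answer: concurrent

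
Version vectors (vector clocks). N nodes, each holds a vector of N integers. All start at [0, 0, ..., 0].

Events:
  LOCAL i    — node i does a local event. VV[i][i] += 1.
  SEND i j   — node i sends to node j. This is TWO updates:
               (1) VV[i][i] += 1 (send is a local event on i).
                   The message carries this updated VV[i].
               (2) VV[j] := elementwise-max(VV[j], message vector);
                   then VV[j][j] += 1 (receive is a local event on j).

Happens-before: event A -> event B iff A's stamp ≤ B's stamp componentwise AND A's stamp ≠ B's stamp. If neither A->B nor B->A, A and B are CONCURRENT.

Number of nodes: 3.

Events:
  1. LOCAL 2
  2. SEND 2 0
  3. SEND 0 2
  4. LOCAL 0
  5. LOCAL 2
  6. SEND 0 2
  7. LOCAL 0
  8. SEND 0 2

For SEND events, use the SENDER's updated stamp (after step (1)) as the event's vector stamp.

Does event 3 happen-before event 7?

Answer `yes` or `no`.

Answer: yes

Derivation:
Initial: VV[0]=[0, 0, 0]
Initial: VV[1]=[0, 0, 0]
Initial: VV[2]=[0, 0, 0]
Event 1: LOCAL 2: VV[2][2]++ -> VV[2]=[0, 0, 1]
Event 2: SEND 2->0: VV[2][2]++ -> VV[2]=[0, 0, 2], msg_vec=[0, 0, 2]; VV[0]=max(VV[0],msg_vec) then VV[0][0]++ -> VV[0]=[1, 0, 2]
Event 3: SEND 0->2: VV[0][0]++ -> VV[0]=[2, 0, 2], msg_vec=[2, 0, 2]; VV[2]=max(VV[2],msg_vec) then VV[2][2]++ -> VV[2]=[2, 0, 3]
Event 4: LOCAL 0: VV[0][0]++ -> VV[0]=[3, 0, 2]
Event 5: LOCAL 2: VV[2][2]++ -> VV[2]=[2, 0, 4]
Event 6: SEND 0->2: VV[0][0]++ -> VV[0]=[4, 0, 2], msg_vec=[4, 0, 2]; VV[2]=max(VV[2],msg_vec) then VV[2][2]++ -> VV[2]=[4, 0, 5]
Event 7: LOCAL 0: VV[0][0]++ -> VV[0]=[5, 0, 2]
Event 8: SEND 0->2: VV[0][0]++ -> VV[0]=[6, 0, 2], msg_vec=[6, 0, 2]; VV[2]=max(VV[2],msg_vec) then VV[2][2]++ -> VV[2]=[6, 0, 6]
Event 3 stamp: [2, 0, 2]
Event 7 stamp: [5, 0, 2]
[2, 0, 2] <= [5, 0, 2]? True. Equal? False. Happens-before: True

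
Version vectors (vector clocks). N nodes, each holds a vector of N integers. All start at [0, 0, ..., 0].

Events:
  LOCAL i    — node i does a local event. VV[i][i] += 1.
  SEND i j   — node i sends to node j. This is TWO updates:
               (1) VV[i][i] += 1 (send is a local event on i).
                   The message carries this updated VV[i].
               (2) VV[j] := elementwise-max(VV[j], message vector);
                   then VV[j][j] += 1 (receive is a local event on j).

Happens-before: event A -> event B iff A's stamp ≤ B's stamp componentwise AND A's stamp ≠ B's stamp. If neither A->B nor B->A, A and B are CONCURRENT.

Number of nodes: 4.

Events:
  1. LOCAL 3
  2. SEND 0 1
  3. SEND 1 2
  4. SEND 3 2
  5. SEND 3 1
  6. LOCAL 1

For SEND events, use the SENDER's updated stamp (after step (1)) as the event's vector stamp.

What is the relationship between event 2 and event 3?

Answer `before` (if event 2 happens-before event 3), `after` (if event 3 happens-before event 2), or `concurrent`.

Answer: before

Derivation:
Initial: VV[0]=[0, 0, 0, 0]
Initial: VV[1]=[0, 0, 0, 0]
Initial: VV[2]=[0, 0, 0, 0]
Initial: VV[3]=[0, 0, 0, 0]
Event 1: LOCAL 3: VV[3][3]++ -> VV[3]=[0, 0, 0, 1]
Event 2: SEND 0->1: VV[0][0]++ -> VV[0]=[1, 0, 0, 0], msg_vec=[1, 0, 0, 0]; VV[1]=max(VV[1],msg_vec) then VV[1][1]++ -> VV[1]=[1, 1, 0, 0]
Event 3: SEND 1->2: VV[1][1]++ -> VV[1]=[1, 2, 0, 0], msg_vec=[1, 2, 0, 0]; VV[2]=max(VV[2],msg_vec) then VV[2][2]++ -> VV[2]=[1, 2, 1, 0]
Event 4: SEND 3->2: VV[3][3]++ -> VV[3]=[0, 0, 0, 2], msg_vec=[0, 0, 0, 2]; VV[2]=max(VV[2],msg_vec) then VV[2][2]++ -> VV[2]=[1, 2, 2, 2]
Event 5: SEND 3->1: VV[3][3]++ -> VV[3]=[0, 0, 0, 3], msg_vec=[0, 0, 0, 3]; VV[1]=max(VV[1],msg_vec) then VV[1][1]++ -> VV[1]=[1, 3, 0, 3]
Event 6: LOCAL 1: VV[1][1]++ -> VV[1]=[1, 4, 0, 3]
Event 2 stamp: [1, 0, 0, 0]
Event 3 stamp: [1, 2, 0, 0]
[1, 0, 0, 0] <= [1, 2, 0, 0]? True
[1, 2, 0, 0] <= [1, 0, 0, 0]? False
Relation: before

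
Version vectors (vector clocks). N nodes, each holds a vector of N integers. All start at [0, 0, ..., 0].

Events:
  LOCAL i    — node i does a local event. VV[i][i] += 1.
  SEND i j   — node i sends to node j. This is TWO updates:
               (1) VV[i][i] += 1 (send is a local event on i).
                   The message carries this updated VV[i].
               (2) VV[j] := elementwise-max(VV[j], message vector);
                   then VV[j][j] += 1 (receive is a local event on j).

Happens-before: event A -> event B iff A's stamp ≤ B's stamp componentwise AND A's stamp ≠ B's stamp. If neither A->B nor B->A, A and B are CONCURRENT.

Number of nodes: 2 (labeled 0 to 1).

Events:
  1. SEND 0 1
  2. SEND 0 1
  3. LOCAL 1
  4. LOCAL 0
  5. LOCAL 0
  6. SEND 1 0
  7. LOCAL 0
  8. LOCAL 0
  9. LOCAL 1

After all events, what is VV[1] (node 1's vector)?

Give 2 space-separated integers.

Initial: VV[0]=[0, 0]
Initial: VV[1]=[0, 0]
Event 1: SEND 0->1: VV[0][0]++ -> VV[0]=[1, 0], msg_vec=[1, 0]; VV[1]=max(VV[1],msg_vec) then VV[1][1]++ -> VV[1]=[1, 1]
Event 2: SEND 0->1: VV[0][0]++ -> VV[0]=[2, 0], msg_vec=[2, 0]; VV[1]=max(VV[1],msg_vec) then VV[1][1]++ -> VV[1]=[2, 2]
Event 3: LOCAL 1: VV[1][1]++ -> VV[1]=[2, 3]
Event 4: LOCAL 0: VV[0][0]++ -> VV[0]=[3, 0]
Event 5: LOCAL 0: VV[0][0]++ -> VV[0]=[4, 0]
Event 6: SEND 1->0: VV[1][1]++ -> VV[1]=[2, 4], msg_vec=[2, 4]; VV[0]=max(VV[0],msg_vec) then VV[0][0]++ -> VV[0]=[5, 4]
Event 7: LOCAL 0: VV[0][0]++ -> VV[0]=[6, 4]
Event 8: LOCAL 0: VV[0][0]++ -> VV[0]=[7, 4]
Event 9: LOCAL 1: VV[1][1]++ -> VV[1]=[2, 5]
Final vectors: VV[0]=[7, 4]; VV[1]=[2, 5]

Answer: 2 5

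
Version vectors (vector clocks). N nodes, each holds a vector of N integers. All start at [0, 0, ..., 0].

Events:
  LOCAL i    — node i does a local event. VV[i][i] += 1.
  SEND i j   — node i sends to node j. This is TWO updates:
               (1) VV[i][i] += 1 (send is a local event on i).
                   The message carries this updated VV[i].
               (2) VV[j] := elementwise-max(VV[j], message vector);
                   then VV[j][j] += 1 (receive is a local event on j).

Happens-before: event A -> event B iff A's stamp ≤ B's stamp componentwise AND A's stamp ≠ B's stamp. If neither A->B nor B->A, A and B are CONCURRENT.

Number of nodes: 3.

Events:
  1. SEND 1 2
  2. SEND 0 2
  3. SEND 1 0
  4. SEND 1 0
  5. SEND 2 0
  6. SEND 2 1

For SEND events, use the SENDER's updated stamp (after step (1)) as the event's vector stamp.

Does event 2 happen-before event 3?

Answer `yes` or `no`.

Answer: no

Derivation:
Initial: VV[0]=[0, 0, 0]
Initial: VV[1]=[0, 0, 0]
Initial: VV[2]=[0, 0, 0]
Event 1: SEND 1->2: VV[1][1]++ -> VV[1]=[0, 1, 0], msg_vec=[0, 1, 0]; VV[2]=max(VV[2],msg_vec) then VV[2][2]++ -> VV[2]=[0, 1, 1]
Event 2: SEND 0->2: VV[0][0]++ -> VV[0]=[1, 0, 0], msg_vec=[1, 0, 0]; VV[2]=max(VV[2],msg_vec) then VV[2][2]++ -> VV[2]=[1, 1, 2]
Event 3: SEND 1->0: VV[1][1]++ -> VV[1]=[0, 2, 0], msg_vec=[0, 2, 0]; VV[0]=max(VV[0],msg_vec) then VV[0][0]++ -> VV[0]=[2, 2, 0]
Event 4: SEND 1->0: VV[1][1]++ -> VV[1]=[0, 3, 0], msg_vec=[0, 3, 0]; VV[0]=max(VV[0],msg_vec) then VV[0][0]++ -> VV[0]=[3, 3, 0]
Event 5: SEND 2->0: VV[2][2]++ -> VV[2]=[1, 1, 3], msg_vec=[1, 1, 3]; VV[0]=max(VV[0],msg_vec) then VV[0][0]++ -> VV[0]=[4, 3, 3]
Event 6: SEND 2->1: VV[2][2]++ -> VV[2]=[1, 1, 4], msg_vec=[1, 1, 4]; VV[1]=max(VV[1],msg_vec) then VV[1][1]++ -> VV[1]=[1, 4, 4]
Event 2 stamp: [1, 0, 0]
Event 3 stamp: [0, 2, 0]
[1, 0, 0] <= [0, 2, 0]? False. Equal? False. Happens-before: False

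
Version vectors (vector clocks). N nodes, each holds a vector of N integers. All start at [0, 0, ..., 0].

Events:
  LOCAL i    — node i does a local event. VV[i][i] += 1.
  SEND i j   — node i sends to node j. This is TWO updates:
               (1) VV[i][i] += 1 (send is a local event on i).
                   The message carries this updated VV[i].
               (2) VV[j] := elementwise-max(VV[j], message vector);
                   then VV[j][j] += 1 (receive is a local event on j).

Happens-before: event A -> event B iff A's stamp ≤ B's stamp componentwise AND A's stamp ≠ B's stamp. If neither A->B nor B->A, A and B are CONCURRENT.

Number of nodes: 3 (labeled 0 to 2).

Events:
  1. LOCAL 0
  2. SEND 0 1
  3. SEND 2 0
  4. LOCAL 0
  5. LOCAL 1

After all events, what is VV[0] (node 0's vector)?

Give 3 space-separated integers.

Initial: VV[0]=[0, 0, 0]
Initial: VV[1]=[0, 0, 0]
Initial: VV[2]=[0, 0, 0]
Event 1: LOCAL 0: VV[0][0]++ -> VV[0]=[1, 0, 0]
Event 2: SEND 0->1: VV[0][0]++ -> VV[0]=[2, 0, 0], msg_vec=[2, 0, 0]; VV[1]=max(VV[1],msg_vec) then VV[1][1]++ -> VV[1]=[2, 1, 0]
Event 3: SEND 2->0: VV[2][2]++ -> VV[2]=[0, 0, 1], msg_vec=[0, 0, 1]; VV[0]=max(VV[0],msg_vec) then VV[0][0]++ -> VV[0]=[3, 0, 1]
Event 4: LOCAL 0: VV[0][0]++ -> VV[0]=[4, 0, 1]
Event 5: LOCAL 1: VV[1][1]++ -> VV[1]=[2, 2, 0]
Final vectors: VV[0]=[4, 0, 1]; VV[1]=[2, 2, 0]; VV[2]=[0, 0, 1]

Answer: 4 0 1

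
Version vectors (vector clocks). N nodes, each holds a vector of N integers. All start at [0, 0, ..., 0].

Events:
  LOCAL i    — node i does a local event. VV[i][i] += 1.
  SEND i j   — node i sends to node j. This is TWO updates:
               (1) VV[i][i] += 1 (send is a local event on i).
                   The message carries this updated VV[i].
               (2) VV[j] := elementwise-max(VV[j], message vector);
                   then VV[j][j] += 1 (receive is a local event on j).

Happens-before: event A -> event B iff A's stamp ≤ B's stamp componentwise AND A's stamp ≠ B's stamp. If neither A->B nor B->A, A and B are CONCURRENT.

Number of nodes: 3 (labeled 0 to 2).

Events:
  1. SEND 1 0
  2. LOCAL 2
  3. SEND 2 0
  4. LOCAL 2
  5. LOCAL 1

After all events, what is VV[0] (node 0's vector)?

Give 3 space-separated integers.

Initial: VV[0]=[0, 0, 0]
Initial: VV[1]=[0, 0, 0]
Initial: VV[2]=[0, 0, 0]
Event 1: SEND 1->0: VV[1][1]++ -> VV[1]=[0, 1, 0], msg_vec=[0, 1, 0]; VV[0]=max(VV[0],msg_vec) then VV[0][0]++ -> VV[0]=[1, 1, 0]
Event 2: LOCAL 2: VV[2][2]++ -> VV[2]=[0, 0, 1]
Event 3: SEND 2->0: VV[2][2]++ -> VV[2]=[0, 0, 2], msg_vec=[0, 0, 2]; VV[0]=max(VV[0],msg_vec) then VV[0][0]++ -> VV[0]=[2, 1, 2]
Event 4: LOCAL 2: VV[2][2]++ -> VV[2]=[0, 0, 3]
Event 5: LOCAL 1: VV[1][1]++ -> VV[1]=[0, 2, 0]
Final vectors: VV[0]=[2, 1, 2]; VV[1]=[0, 2, 0]; VV[2]=[0, 0, 3]

Answer: 2 1 2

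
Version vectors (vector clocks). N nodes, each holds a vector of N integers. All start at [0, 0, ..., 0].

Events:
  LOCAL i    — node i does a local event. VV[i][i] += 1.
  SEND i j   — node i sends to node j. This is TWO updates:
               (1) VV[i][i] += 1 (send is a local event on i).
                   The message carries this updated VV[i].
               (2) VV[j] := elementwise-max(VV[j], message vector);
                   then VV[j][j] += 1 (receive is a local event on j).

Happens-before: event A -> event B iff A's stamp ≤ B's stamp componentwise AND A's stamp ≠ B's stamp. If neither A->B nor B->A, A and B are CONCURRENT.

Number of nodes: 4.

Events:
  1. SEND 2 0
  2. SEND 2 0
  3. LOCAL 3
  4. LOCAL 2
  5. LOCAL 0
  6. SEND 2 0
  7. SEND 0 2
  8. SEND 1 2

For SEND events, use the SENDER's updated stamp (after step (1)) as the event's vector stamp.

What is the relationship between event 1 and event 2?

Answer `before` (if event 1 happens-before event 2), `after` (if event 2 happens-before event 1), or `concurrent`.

Answer: before

Derivation:
Initial: VV[0]=[0, 0, 0, 0]
Initial: VV[1]=[0, 0, 0, 0]
Initial: VV[2]=[0, 0, 0, 0]
Initial: VV[3]=[0, 0, 0, 0]
Event 1: SEND 2->0: VV[2][2]++ -> VV[2]=[0, 0, 1, 0], msg_vec=[0, 0, 1, 0]; VV[0]=max(VV[0],msg_vec) then VV[0][0]++ -> VV[0]=[1, 0, 1, 0]
Event 2: SEND 2->0: VV[2][2]++ -> VV[2]=[0, 0, 2, 0], msg_vec=[0, 0, 2, 0]; VV[0]=max(VV[0],msg_vec) then VV[0][0]++ -> VV[0]=[2, 0, 2, 0]
Event 3: LOCAL 3: VV[3][3]++ -> VV[3]=[0, 0, 0, 1]
Event 4: LOCAL 2: VV[2][2]++ -> VV[2]=[0, 0, 3, 0]
Event 5: LOCAL 0: VV[0][0]++ -> VV[0]=[3, 0, 2, 0]
Event 6: SEND 2->0: VV[2][2]++ -> VV[2]=[0, 0, 4, 0], msg_vec=[0, 0, 4, 0]; VV[0]=max(VV[0],msg_vec) then VV[0][0]++ -> VV[0]=[4, 0, 4, 0]
Event 7: SEND 0->2: VV[0][0]++ -> VV[0]=[5, 0, 4, 0], msg_vec=[5, 0, 4, 0]; VV[2]=max(VV[2],msg_vec) then VV[2][2]++ -> VV[2]=[5, 0, 5, 0]
Event 8: SEND 1->2: VV[1][1]++ -> VV[1]=[0, 1, 0, 0], msg_vec=[0, 1, 0, 0]; VV[2]=max(VV[2],msg_vec) then VV[2][2]++ -> VV[2]=[5, 1, 6, 0]
Event 1 stamp: [0, 0, 1, 0]
Event 2 stamp: [0, 0, 2, 0]
[0, 0, 1, 0] <= [0, 0, 2, 0]? True
[0, 0, 2, 0] <= [0, 0, 1, 0]? False
Relation: before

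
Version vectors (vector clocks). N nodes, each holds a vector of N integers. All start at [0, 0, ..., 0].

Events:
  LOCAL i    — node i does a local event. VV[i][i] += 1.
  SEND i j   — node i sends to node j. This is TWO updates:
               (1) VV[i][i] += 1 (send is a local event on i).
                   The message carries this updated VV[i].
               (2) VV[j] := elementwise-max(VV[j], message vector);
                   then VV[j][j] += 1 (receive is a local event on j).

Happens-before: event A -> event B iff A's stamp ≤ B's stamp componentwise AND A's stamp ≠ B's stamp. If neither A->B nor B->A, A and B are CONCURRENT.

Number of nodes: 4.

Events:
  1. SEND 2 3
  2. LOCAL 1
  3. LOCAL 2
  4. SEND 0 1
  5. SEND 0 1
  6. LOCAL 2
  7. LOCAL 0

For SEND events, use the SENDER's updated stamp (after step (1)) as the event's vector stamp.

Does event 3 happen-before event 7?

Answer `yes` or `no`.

Answer: no

Derivation:
Initial: VV[0]=[0, 0, 0, 0]
Initial: VV[1]=[0, 0, 0, 0]
Initial: VV[2]=[0, 0, 0, 0]
Initial: VV[3]=[0, 0, 0, 0]
Event 1: SEND 2->3: VV[2][2]++ -> VV[2]=[0, 0, 1, 0], msg_vec=[0, 0, 1, 0]; VV[3]=max(VV[3],msg_vec) then VV[3][3]++ -> VV[3]=[0, 0, 1, 1]
Event 2: LOCAL 1: VV[1][1]++ -> VV[1]=[0, 1, 0, 0]
Event 3: LOCAL 2: VV[2][2]++ -> VV[2]=[0, 0, 2, 0]
Event 4: SEND 0->1: VV[0][0]++ -> VV[0]=[1, 0, 0, 0], msg_vec=[1, 0, 0, 0]; VV[1]=max(VV[1],msg_vec) then VV[1][1]++ -> VV[1]=[1, 2, 0, 0]
Event 5: SEND 0->1: VV[0][0]++ -> VV[0]=[2, 0, 0, 0], msg_vec=[2, 0, 0, 0]; VV[1]=max(VV[1],msg_vec) then VV[1][1]++ -> VV[1]=[2, 3, 0, 0]
Event 6: LOCAL 2: VV[2][2]++ -> VV[2]=[0, 0, 3, 0]
Event 7: LOCAL 0: VV[0][0]++ -> VV[0]=[3, 0, 0, 0]
Event 3 stamp: [0, 0, 2, 0]
Event 7 stamp: [3, 0, 0, 0]
[0, 0, 2, 0] <= [3, 0, 0, 0]? False. Equal? False. Happens-before: False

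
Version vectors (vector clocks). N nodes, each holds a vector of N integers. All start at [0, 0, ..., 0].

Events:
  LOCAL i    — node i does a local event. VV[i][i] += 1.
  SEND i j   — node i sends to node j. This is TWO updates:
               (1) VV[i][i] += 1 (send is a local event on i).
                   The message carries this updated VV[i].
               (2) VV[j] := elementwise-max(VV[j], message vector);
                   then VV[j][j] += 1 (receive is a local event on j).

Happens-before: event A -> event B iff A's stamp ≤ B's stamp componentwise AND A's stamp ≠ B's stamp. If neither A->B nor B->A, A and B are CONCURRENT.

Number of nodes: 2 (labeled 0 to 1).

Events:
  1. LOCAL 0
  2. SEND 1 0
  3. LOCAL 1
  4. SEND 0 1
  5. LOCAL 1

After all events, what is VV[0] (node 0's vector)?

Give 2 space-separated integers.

Initial: VV[0]=[0, 0]
Initial: VV[1]=[0, 0]
Event 1: LOCAL 0: VV[0][0]++ -> VV[0]=[1, 0]
Event 2: SEND 1->0: VV[1][1]++ -> VV[1]=[0, 1], msg_vec=[0, 1]; VV[0]=max(VV[0],msg_vec) then VV[0][0]++ -> VV[0]=[2, 1]
Event 3: LOCAL 1: VV[1][1]++ -> VV[1]=[0, 2]
Event 4: SEND 0->1: VV[0][0]++ -> VV[0]=[3, 1], msg_vec=[3, 1]; VV[1]=max(VV[1],msg_vec) then VV[1][1]++ -> VV[1]=[3, 3]
Event 5: LOCAL 1: VV[1][1]++ -> VV[1]=[3, 4]
Final vectors: VV[0]=[3, 1]; VV[1]=[3, 4]

Answer: 3 1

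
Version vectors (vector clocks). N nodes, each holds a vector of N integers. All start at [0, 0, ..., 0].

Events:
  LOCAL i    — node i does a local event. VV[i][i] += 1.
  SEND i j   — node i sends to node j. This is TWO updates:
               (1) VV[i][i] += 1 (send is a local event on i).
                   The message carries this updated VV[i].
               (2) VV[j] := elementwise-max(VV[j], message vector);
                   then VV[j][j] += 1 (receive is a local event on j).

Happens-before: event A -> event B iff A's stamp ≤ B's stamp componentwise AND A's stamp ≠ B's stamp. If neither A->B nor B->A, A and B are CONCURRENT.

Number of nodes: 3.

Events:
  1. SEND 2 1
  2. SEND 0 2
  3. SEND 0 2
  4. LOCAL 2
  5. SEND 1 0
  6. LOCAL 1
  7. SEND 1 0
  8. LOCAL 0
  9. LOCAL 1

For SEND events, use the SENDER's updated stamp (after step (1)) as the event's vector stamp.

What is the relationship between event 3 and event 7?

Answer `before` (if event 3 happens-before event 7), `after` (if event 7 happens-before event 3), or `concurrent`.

Initial: VV[0]=[0, 0, 0]
Initial: VV[1]=[0, 0, 0]
Initial: VV[2]=[0, 0, 0]
Event 1: SEND 2->1: VV[2][2]++ -> VV[2]=[0, 0, 1], msg_vec=[0, 0, 1]; VV[1]=max(VV[1],msg_vec) then VV[1][1]++ -> VV[1]=[0, 1, 1]
Event 2: SEND 0->2: VV[0][0]++ -> VV[0]=[1, 0, 0], msg_vec=[1, 0, 0]; VV[2]=max(VV[2],msg_vec) then VV[2][2]++ -> VV[2]=[1, 0, 2]
Event 3: SEND 0->2: VV[0][0]++ -> VV[0]=[2, 0, 0], msg_vec=[2, 0, 0]; VV[2]=max(VV[2],msg_vec) then VV[2][2]++ -> VV[2]=[2, 0, 3]
Event 4: LOCAL 2: VV[2][2]++ -> VV[2]=[2, 0, 4]
Event 5: SEND 1->0: VV[1][1]++ -> VV[1]=[0, 2, 1], msg_vec=[0, 2, 1]; VV[0]=max(VV[0],msg_vec) then VV[0][0]++ -> VV[0]=[3, 2, 1]
Event 6: LOCAL 1: VV[1][1]++ -> VV[1]=[0, 3, 1]
Event 7: SEND 1->0: VV[1][1]++ -> VV[1]=[0, 4, 1], msg_vec=[0, 4, 1]; VV[0]=max(VV[0],msg_vec) then VV[0][0]++ -> VV[0]=[4, 4, 1]
Event 8: LOCAL 0: VV[0][0]++ -> VV[0]=[5, 4, 1]
Event 9: LOCAL 1: VV[1][1]++ -> VV[1]=[0, 5, 1]
Event 3 stamp: [2, 0, 0]
Event 7 stamp: [0, 4, 1]
[2, 0, 0] <= [0, 4, 1]? False
[0, 4, 1] <= [2, 0, 0]? False
Relation: concurrent

Answer: concurrent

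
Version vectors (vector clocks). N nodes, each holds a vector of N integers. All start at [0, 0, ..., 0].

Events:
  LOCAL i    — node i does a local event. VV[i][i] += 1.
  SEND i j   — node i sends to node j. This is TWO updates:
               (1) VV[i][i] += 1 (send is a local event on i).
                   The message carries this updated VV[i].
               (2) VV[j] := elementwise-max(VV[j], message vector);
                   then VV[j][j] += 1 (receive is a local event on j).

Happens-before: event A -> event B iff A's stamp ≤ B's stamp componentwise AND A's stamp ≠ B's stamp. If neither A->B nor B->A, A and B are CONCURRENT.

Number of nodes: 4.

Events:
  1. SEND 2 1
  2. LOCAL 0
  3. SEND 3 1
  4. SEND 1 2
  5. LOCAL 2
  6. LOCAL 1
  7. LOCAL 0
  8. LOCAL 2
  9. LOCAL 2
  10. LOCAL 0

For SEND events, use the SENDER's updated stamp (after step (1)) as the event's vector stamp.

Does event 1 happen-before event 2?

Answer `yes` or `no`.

Initial: VV[0]=[0, 0, 0, 0]
Initial: VV[1]=[0, 0, 0, 0]
Initial: VV[2]=[0, 0, 0, 0]
Initial: VV[3]=[0, 0, 0, 0]
Event 1: SEND 2->1: VV[2][2]++ -> VV[2]=[0, 0, 1, 0], msg_vec=[0, 0, 1, 0]; VV[1]=max(VV[1],msg_vec) then VV[1][1]++ -> VV[1]=[0, 1, 1, 0]
Event 2: LOCAL 0: VV[0][0]++ -> VV[0]=[1, 0, 0, 0]
Event 3: SEND 3->1: VV[3][3]++ -> VV[3]=[0, 0, 0, 1], msg_vec=[0, 0, 0, 1]; VV[1]=max(VV[1],msg_vec) then VV[1][1]++ -> VV[1]=[0, 2, 1, 1]
Event 4: SEND 1->2: VV[1][1]++ -> VV[1]=[0, 3, 1, 1], msg_vec=[0, 3, 1, 1]; VV[2]=max(VV[2],msg_vec) then VV[2][2]++ -> VV[2]=[0, 3, 2, 1]
Event 5: LOCAL 2: VV[2][2]++ -> VV[2]=[0, 3, 3, 1]
Event 6: LOCAL 1: VV[1][1]++ -> VV[1]=[0, 4, 1, 1]
Event 7: LOCAL 0: VV[0][0]++ -> VV[0]=[2, 0, 0, 0]
Event 8: LOCAL 2: VV[2][2]++ -> VV[2]=[0, 3, 4, 1]
Event 9: LOCAL 2: VV[2][2]++ -> VV[2]=[0, 3, 5, 1]
Event 10: LOCAL 0: VV[0][0]++ -> VV[0]=[3, 0, 0, 0]
Event 1 stamp: [0, 0, 1, 0]
Event 2 stamp: [1, 0, 0, 0]
[0, 0, 1, 0] <= [1, 0, 0, 0]? False. Equal? False. Happens-before: False

Answer: no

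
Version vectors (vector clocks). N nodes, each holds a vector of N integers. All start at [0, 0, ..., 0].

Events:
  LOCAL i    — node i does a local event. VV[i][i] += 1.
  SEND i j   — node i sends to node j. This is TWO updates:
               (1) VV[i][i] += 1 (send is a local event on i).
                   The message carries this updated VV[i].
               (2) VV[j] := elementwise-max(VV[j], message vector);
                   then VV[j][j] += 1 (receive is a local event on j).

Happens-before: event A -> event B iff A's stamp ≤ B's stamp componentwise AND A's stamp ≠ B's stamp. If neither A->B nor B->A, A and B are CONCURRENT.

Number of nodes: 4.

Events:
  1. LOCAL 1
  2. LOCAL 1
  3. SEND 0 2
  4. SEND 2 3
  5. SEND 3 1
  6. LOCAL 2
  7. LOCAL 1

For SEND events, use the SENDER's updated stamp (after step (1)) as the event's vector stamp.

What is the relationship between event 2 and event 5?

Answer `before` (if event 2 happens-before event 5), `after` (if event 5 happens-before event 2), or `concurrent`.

Initial: VV[0]=[0, 0, 0, 0]
Initial: VV[1]=[0, 0, 0, 0]
Initial: VV[2]=[0, 0, 0, 0]
Initial: VV[3]=[0, 0, 0, 0]
Event 1: LOCAL 1: VV[1][1]++ -> VV[1]=[0, 1, 0, 0]
Event 2: LOCAL 1: VV[1][1]++ -> VV[1]=[0, 2, 0, 0]
Event 3: SEND 0->2: VV[0][0]++ -> VV[0]=[1, 0, 0, 0], msg_vec=[1, 0, 0, 0]; VV[2]=max(VV[2],msg_vec) then VV[2][2]++ -> VV[2]=[1, 0, 1, 0]
Event 4: SEND 2->3: VV[2][2]++ -> VV[2]=[1, 0, 2, 0], msg_vec=[1, 0, 2, 0]; VV[3]=max(VV[3],msg_vec) then VV[3][3]++ -> VV[3]=[1, 0, 2, 1]
Event 5: SEND 3->1: VV[3][3]++ -> VV[3]=[1, 0, 2, 2], msg_vec=[1, 0, 2, 2]; VV[1]=max(VV[1],msg_vec) then VV[1][1]++ -> VV[1]=[1, 3, 2, 2]
Event 6: LOCAL 2: VV[2][2]++ -> VV[2]=[1, 0, 3, 0]
Event 7: LOCAL 1: VV[1][1]++ -> VV[1]=[1, 4, 2, 2]
Event 2 stamp: [0, 2, 0, 0]
Event 5 stamp: [1, 0, 2, 2]
[0, 2, 0, 0] <= [1, 0, 2, 2]? False
[1, 0, 2, 2] <= [0, 2, 0, 0]? False
Relation: concurrent

Answer: concurrent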